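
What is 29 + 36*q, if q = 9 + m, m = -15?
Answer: -187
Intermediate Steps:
q = -6 (q = 9 - 15 = -6)
29 + 36*q = 29 + 36*(-6) = 29 - 216 = -187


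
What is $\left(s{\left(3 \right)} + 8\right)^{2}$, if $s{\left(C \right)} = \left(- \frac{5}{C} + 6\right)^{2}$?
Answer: $\frac{58081}{81} \approx 717.05$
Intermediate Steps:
$s{\left(C \right)} = \left(6 - \frac{5}{C}\right)^{2}$
$\left(s{\left(3 \right)} + 8\right)^{2} = \left(\frac{\left(-5 + 6 \cdot 3\right)^{2}}{9} + 8\right)^{2} = \left(\frac{\left(-5 + 18\right)^{2}}{9} + 8\right)^{2} = \left(\frac{13^{2}}{9} + 8\right)^{2} = \left(\frac{1}{9} \cdot 169 + 8\right)^{2} = \left(\frac{169}{9} + 8\right)^{2} = \left(\frac{241}{9}\right)^{2} = \frac{58081}{81}$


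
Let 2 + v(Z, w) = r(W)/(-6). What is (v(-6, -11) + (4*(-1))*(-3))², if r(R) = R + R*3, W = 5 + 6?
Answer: 64/9 ≈ 7.1111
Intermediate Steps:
W = 11
r(R) = 4*R (r(R) = R + 3*R = 4*R)
v(Z, w) = -28/3 (v(Z, w) = -2 + (4*11)/(-6) = -2 + 44*(-⅙) = -2 - 22/3 = -28/3)
(v(-6, -11) + (4*(-1))*(-3))² = (-28/3 + (4*(-1))*(-3))² = (-28/3 - 4*(-3))² = (-28/3 + 12)² = (8/3)² = 64/9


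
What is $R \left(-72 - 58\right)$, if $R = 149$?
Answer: $-19370$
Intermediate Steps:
$R \left(-72 - 58\right) = 149 \left(-72 - 58\right) = 149 \left(-130\right) = -19370$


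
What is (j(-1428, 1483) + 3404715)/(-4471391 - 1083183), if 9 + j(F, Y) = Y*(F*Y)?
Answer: 1568589993/2777287 ≈ 564.79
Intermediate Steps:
j(F, Y) = -9 + F*Y**2 (j(F, Y) = -9 + Y*(F*Y) = -9 + F*Y**2)
(j(-1428, 1483) + 3404715)/(-4471391 - 1083183) = ((-9 - 1428*1483**2) + 3404715)/(-4471391 - 1083183) = ((-9 - 1428*2199289) + 3404715)/(-5554574) = ((-9 - 3140584692) + 3404715)*(-1/5554574) = (-3140584701 + 3404715)*(-1/5554574) = -3137179986*(-1/5554574) = 1568589993/2777287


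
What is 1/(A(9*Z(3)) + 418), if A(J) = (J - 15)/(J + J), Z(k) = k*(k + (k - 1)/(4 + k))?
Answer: 207/86612 ≈ 0.0023900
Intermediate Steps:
Z(k) = k*(k + (-1 + k)/(4 + k))
A(J) = (-15 + J)/(2*J) (A(J) = (-15 + J)/((2*J)) = (-15 + J)*(1/(2*J)) = (-15 + J)/(2*J))
1/(A(9*Z(3)) + 418) = 1/((-15 + 9*(3*(-1 + 3² + 5*3)/(4 + 3)))/(2*((9*(3*(-1 + 3² + 5*3)/(4 + 3))))) + 418) = 1/((-15 + 9*(3*(-1 + 9 + 15)/7))/(2*((9*(3*(-1 + 9 + 15)/7)))) + 418) = 1/((-15 + 9*(3*(⅐)*23))/(2*((9*(3*(⅐)*23)))) + 418) = 1/((-15 + 9*(69/7))/(2*((9*(69/7)))) + 418) = 1/((-15 + 621/7)/(2*(621/7)) + 418) = 1/((½)*(7/621)*(516/7) + 418) = 1/(86/207 + 418) = 1/(86612/207) = 207/86612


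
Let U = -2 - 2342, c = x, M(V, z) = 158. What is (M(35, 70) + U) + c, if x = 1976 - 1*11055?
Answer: -11265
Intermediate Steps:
x = -9079 (x = 1976 - 11055 = -9079)
c = -9079
U = -2344
(M(35, 70) + U) + c = (158 - 2344) - 9079 = -2186 - 9079 = -11265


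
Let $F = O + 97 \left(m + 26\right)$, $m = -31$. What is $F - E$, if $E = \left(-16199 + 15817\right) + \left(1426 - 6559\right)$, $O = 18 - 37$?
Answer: $5011$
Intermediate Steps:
$O = -19$
$F = -504$ ($F = -19 + 97 \left(-31 + 26\right) = -19 + 97 \left(-5\right) = -19 - 485 = -504$)
$E = -5515$ ($E = -382 + \left(1426 - 6559\right) = -382 - 5133 = -5515$)
$F - E = -504 - -5515 = -504 + 5515 = 5011$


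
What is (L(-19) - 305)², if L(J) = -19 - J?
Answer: 93025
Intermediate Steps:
(L(-19) - 305)² = ((-19 - 1*(-19)) - 305)² = ((-19 + 19) - 305)² = (0 - 305)² = (-305)² = 93025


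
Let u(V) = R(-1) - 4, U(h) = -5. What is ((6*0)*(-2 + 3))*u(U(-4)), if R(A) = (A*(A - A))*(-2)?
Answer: 0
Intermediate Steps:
R(A) = 0 (R(A) = (A*0)*(-2) = 0*(-2) = 0)
u(V) = -4 (u(V) = 0 - 4 = -4)
((6*0)*(-2 + 3))*u(U(-4)) = ((6*0)*(-2 + 3))*(-4) = (0*1)*(-4) = 0*(-4) = 0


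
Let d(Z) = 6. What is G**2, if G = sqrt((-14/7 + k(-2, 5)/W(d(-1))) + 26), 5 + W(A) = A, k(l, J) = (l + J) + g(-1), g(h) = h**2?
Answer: 28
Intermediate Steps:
k(l, J) = 1 + J + l (k(l, J) = (l + J) + (-1)**2 = (J + l) + 1 = 1 + J + l)
W(A) = -5 + A
G = 2*sqrt(7) (G = sqrt((-14/7 + (1 + 5 - 2)/(-5 + 6)) + 26) = sqrt((-14*1/7 + 4/1) + 26) = sqrt((-2 + 4*1) + 26) = sqrt((-2 + 4) + 26) = sqrt(2 + 26) = sqrt(28) = 2*sqrt(7) ≈ 5.2915)
G**2 = (2*sqrt(7))**2 = 28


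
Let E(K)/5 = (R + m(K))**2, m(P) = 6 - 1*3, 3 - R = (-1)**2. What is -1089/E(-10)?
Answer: -1089/125 ≈ -8.7120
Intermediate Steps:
R = 2 (R = 3 - 1*(-1)**2 = 3 - 1*1 = 3 - 1 = 2)
m(P) = 3 (m(P) = 6 - 3 = 3)
E(K) = 125 (E(K) = 5*(2 + 3)**2 = 5*5**2 = 5*25 = 125)
-1089/E(-10) = -1089/125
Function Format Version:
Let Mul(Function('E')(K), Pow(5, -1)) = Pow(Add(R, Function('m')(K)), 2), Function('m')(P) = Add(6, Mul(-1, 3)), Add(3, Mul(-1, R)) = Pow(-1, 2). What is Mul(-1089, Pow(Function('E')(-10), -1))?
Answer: Rational(-1089, 125) ≈ -8.7120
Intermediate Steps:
R = 2 (R = Add(3, Mul(-1, Pow(-1, 2))) = Add(3, Mul(-1, 1)) = Add(3, -1) = 2)
Function('m')(P) = 3 (Function('m')(P) = Add(6, -3) = 3)
Function('E')(K) = 125 (Function('E')(K) = Mul(5, Pow(Add(2, 3), 2)) = Mul(5, Pow(5, 2)) = Mul(5, 25) = 125)
Mul(-1089, Pow(Function('E')(-10), -1)) = Mul(-1089, Pow(125, -1)) = Mul(-1089, Rational(1, 125)) = Rational(-1089, 125)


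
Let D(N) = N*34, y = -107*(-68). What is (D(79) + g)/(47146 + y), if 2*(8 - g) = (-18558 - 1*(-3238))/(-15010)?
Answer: 2021464/40843711 ≈ 0.049493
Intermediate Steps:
y = 7276
g = 11242/1501 (g = 8 - (-18558 - 1*(-3238))/(2*(-15010)) = 8 - (-18558 + 3238)*(-1)/(2*15010) = 8 - (-7660)*(-1)/15010 = 8 - ½*1532/1501 = 8 - 766/1501 = 11242/1501 ≈ 7.4897)
D(N) = 34*N
(D(79) + g)/(47146 + y) = (34*79 + 11242/1501)/(47146 + 7276) = (2686 + 11242/1501)/54422 = (4042928/1501)*(1/54422) = 2021464/40843711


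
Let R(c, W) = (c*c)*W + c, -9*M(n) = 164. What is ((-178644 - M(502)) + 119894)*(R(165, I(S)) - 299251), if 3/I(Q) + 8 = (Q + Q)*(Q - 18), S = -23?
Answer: 49475811083023/2817 ≈ 1.7563e+10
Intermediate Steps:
M(n) = -164/9 (M(n) = -1/9*164 = -164/9)
I(Q) = 3/(-8 + 2*Q*(-18 + Q)) (I(Q) = 3/(-8 + (Q + Q)*(Q - 18)) = 3/(-8 + (2*Q)*(-18 + Q)) = 3/(-8 + 2*Q*(-18 + Q)))
R(c, W) = c + W*c**2 (R(c, W) = c**2*W + c = W*c**2 + c = c + W*c**2)
((-178644 - M(502)) + 119894)*(R(165, I(S)) - 299251) = ((-178644 - 1*(-164/9)) + 119894)*(165*(1 + (3/(2*(-4 + (-23)**2 - 18*(-23))))*165) - 299251) = ((-178644 + 164/9) + 119894)*(165*(1 + (3/(2*(-4 + 529 + 414)))*165) - 299251) = (-1607632/9 + 119894)*(165*(1 + ((3/2)/939)*165) - 299251) = -528586*(165*(1 + ((3/2)*(1/939))*165) - 299251)/9 = -528586*(165*(1 + (1/626)*165) - 299251)/9 = -528586*(165*(1 + 165/626) - 299251)/9 = -528586*(165*(791/626) - 299251)/9 = -528586*(130515/626 - 299251)/9 = -528586/9*(-187200611/626) = 49475811083023/2817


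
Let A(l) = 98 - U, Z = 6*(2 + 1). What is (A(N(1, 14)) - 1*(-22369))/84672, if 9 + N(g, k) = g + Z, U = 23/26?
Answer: 584119/2201472 ≈ 0.26533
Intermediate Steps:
Z = 18 (Z = 6*3 = 18)
U = 23/26 (U = 23*(1/26) = 23/26 ≈ 0.88461)
N(g, k) = 9 + g (N(g, k) = -9 + (g + 18) = -9 + (18 + g) = 9 + g)
A(l) = 2525/26 (A(l) = 98 - 1*23/26 = 98 - 23/26 = 2525/26)
(A(N(1, 14)) - 1*(-22369))/84672 = (2525/26 - 1*(-22369))/84672 = (2525/26 + 22369)*(1/84672) = (584119/26)*(1/84672) = 584119/2201472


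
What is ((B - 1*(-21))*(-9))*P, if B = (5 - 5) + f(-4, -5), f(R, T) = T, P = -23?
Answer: 3312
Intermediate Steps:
B = -5 (B = (5 - 5) - 5 = 0 - 5 = -5)
((B - 1*(-21))*(-9))*P = ((-5 - 1*(-21))*(-9))*(-23) = ((-5 + 21)*(-9))*(-23) = (16*(-9))*(-23) = -144*(-23) = 3312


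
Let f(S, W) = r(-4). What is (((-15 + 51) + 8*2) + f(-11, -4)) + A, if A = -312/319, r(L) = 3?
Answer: 17233/319 ≈ 54.022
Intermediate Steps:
f(S, W) = 3
A = -312/319 (A = -312*1/319 = -312/319 ≈ -0.97806)
(((-15 + 51) + 8*2) + f(-11, -4)) + A = (((-15 + 51) + 8*2) + 3) - 312/319 = ((36 + 16) + 3) - 312/319 = (52 + 3) - 312/319 = 55 - 312/319 = 17233/319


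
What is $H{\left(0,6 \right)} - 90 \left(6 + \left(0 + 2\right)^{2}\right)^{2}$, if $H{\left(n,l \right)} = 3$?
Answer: $-8997$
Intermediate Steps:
$H{\left(0,6 \right)} - 90 \left(6 + \left(0 + 2\right)^{2}\right)^{2} = 3 - 90 \left(6 + \left(0 + 2\right)^{2}\right)^{2} = 3 - 90 \left(6 + 2^{2}\right)^{2} = 3 - 90 \left(6 + 4\right)^{2} = 3 - 90 \cdot 10^{2} = 3 - 9000 = -8997$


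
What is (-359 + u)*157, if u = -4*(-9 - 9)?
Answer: -45059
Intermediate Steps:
u = 72 (u = -4*(-18) = 72)
(-359 + u)*157 = (-359 + 72)*157 = -287*157 = -45059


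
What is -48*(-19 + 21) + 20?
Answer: -76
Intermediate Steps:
-48*(-19 + 21) + 20 = -48*2 + 20 = -96 + 20 = -76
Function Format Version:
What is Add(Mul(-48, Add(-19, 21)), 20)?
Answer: -76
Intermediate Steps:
Add(Mul(-48, Add(-19, 21)), 20) = Add(Mul(-48, 2), 20) = Add(-96, 20) = -76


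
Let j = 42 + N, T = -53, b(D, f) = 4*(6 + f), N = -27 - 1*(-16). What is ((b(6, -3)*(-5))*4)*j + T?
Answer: -7493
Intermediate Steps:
N = -11 (N = -27 + 16 = -11)
b(D, f) = 24 + 4*f
j = 31 (j = 42 - 11 = 31)
((b(6, -3)*(-5))*4)*j + T = (((24 + 4*(-3))*(-5))*4)*31 - 53 = (((24 - 12)*(-5))*4)*31 - 53 = ((12*(-5))*4)*31 - 53 = -60*4*31 - 53 = -240*31 - 53 = -7440 - 53 = -7493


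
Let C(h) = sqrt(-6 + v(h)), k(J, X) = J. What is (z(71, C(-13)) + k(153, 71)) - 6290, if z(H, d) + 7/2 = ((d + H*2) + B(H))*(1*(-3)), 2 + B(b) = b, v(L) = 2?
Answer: -13547/2 - 6*I ≈ -6773.5 - 6.0*I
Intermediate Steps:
B(b) = -2 + b
C(h) = 2*I (C(h) = sqrt(-6 + 2) = sqrt(-4) = 2*I)
z(H, d) = 5/2 - 9*H - 3*d (z(H, d) = -7/2 + ((d + H*2) + (-2 + H))*(1*(-3)) = -7/2 + ((d + 2*H) + (-2 + H))*(-3) = -7/2 + (-2 + d + 3*H)*(-3) = -7/2 + (6 - 9*H - 3*d) = 5/2 - 9*H - 3*d)
(z(71, C(-13)) + k(153, 71)) - 6290 = ((5/2 - 9*71 - 6*I) + 153) - 6290 = ((5/2 - 639 - 6*I) + 153) - 6290 = ((-1273/2 - 6*I) + 153) - 6290 = (-967/2 - 6*I) - 6290 = -13547/2 - 6*I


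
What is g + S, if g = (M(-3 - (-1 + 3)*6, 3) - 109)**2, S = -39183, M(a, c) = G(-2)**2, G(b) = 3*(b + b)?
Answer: -37958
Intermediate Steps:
G(b) = 6*b (G(b) = 3*(2*b) = 6*b)
M(a, c) = 144 (M(a, c) = (6*(-2))**2 = (-12)**2 = 144)
g = 1225 (g = (144 - 109)**2 = 35**2 = 1225)
g + S = 1225 - 39183 = -37958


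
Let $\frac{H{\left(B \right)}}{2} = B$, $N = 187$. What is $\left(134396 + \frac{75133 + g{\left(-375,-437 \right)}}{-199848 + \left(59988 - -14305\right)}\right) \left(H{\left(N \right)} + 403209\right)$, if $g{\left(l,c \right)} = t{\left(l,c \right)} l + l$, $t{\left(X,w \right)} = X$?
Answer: $\frac{6810008850764451}{125555} \approx 5.4239 \cdot 10^{10}$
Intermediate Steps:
$g{\left(l,c \right)} = l + l^{2}$ ($g{\left(l,c \right)} = l l + l = l^{2} + l = l + l^{2}$)
$H{\left(B \right)} = 2 B$
$\left(134396 + \frac{75133 + g{\left(-375,-437 \right)}}{-199848 + \left(59988 - -14305\right)}\right) \left(H{\left(N \right)} + 403209\right) = \left(134396 + \frac{75133 - 375 \left(1 - 375\right)}{-199848 + \left(59988 - -14305\right)}\right) \left(2 \cdot 187 + 403209\right) = \left(134396 + \frac{75133 - -140250}{-199848 + \left(59988 + 14305\right)}\right) \left(374 + 403209\right) = \left(134396 + \frac{75133 + 140250}{-199848 + 74293}\right) 403583 = \left(134396 + \frac{215383}{-125555}\right) 403583 = \left(134396 + 215383 \left(- \frac{1}{125555}\right)\right) 403583 = \left(134396 - \frac{215383}{125555}\right) 403583 = \frac{16873874397}{125555} \cdot 403583 = \frac{6810008850764451}{125555}$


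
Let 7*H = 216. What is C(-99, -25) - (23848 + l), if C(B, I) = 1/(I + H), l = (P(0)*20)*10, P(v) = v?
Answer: -977761/41 ≈ -23848.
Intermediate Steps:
H = 216/7 (H = (⅐)*216 = 216/7 ≈ 30.857)
l = 0 (l = (0*20)*10 = 0*10 = 0)
C(B, I) = 1/(216/7 + I) (C(B, I) = 1/(I + 216/7) = 1/(216/7 + I))
C(-99, -25) - (23848 + l) = 7/(216 + 7*(-25)) - (23848 + 0) = 7/(216 - 175) - 1*23848 = 7/41 - 23848 = -977761/41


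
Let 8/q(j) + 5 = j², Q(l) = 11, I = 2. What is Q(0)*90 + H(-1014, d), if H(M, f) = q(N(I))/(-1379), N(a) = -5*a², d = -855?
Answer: 539257942/544705 ≈ 990.00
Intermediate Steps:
q(j) = 8/(-5 + j²)
H(M, f) = -8/544705 (H(M, f) = (8/(-5 + (-5*2²)²))/(-1379) = (8/(-5 + (-5*4)²))*(-1/1379) = (8/(-5 + (-20)²))*(-1/1379) = (8/(-5 + 400))*(-1/1379) = (8/395)*(-1/1379) = -8/544705)
Q(0)*90 + H(-1014, d) = 11*90 - 8/544705 = 990 - 8/544705 = 539257942/544705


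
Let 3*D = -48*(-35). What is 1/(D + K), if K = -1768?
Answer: -1/1208 ≈ -0.00082781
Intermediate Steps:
D = 560 (D = (-48*(-35))/3 = (⅓)*1680 = 560)
1/(D + K) = 1/(560 - 1768) = 1/(-1208) = -1/1208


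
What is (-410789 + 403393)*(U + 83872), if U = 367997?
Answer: -3342023124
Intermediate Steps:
(-410789 + 403393)*(U + 83872) = (-410789 + 403393)*(367997 + 83872) = -7396*451869 = -3342023124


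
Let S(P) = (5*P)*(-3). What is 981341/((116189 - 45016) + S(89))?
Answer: 981341/69838 ≈ 14.052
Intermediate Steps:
S(P) = -15*P
981341/((116189 - 45016) + S(89)) = 981341/((116189 - 45016) - 15*89) = 981341/(71173 - 1335) = 981341/69838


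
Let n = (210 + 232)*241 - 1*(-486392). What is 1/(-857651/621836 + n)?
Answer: 621836/368694412453 ≈ 1.6866e-6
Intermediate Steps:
n = 592914 (n = 442*241 + 486392 = 106522 + 486392 = 592914)
1/(-857651/621836 + n) = 1/(-857651/621836 + 592914) = 1/(368694412453/621836) = 621836/368694412453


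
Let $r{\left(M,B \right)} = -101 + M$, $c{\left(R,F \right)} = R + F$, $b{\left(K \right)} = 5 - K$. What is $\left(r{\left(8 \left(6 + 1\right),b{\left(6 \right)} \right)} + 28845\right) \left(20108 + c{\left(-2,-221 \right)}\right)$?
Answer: $572688000$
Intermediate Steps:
$c{\left(R,F \right)} = F + R$
$\left(r{\left(8 \left(6 + 1\right),b{\left(6 \right)} \right)} + 28845\right) \left(20108 + c{\left(-2,-221 \right)}\right) = \left(\left(-101 + 8 \left(6 + 1\right)\right) + 28845\right) \left(20108 - 223\right) = \left(\left(-101 + 8 \cdot 7\right) + 28845\right) \left(20108 - 223\right) = \left(\left(-101 + 56\right) + 28845\right) 19885 = \left(-45 + 28845\right) 19885 = 28800 \cdot 19885 = 572688000$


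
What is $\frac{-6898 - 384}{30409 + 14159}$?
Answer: $- \frac{3641}{22284} \approx -0.16339$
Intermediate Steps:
$\frac{-6898 - 384}{30409 + 14159} = \frac{-6898 - 384}{44568} = \left(-7282\right) \frac{1}{44568} = - \frac{3641}{22284}$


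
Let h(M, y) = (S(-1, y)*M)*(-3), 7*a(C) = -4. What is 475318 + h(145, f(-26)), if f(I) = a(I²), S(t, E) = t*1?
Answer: 475753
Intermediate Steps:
S(t, E) = t
a(C) = -4/7 (a(C) = (⅐)*(-4) = -4/7)
f(I) = -4/7
h(M, y) = 3*M (h(M, y) = -M*(-3) = 3*M)
475318 + h(145, f(-26)) = 475318 + 3*145 = 475318 + 435 = 475753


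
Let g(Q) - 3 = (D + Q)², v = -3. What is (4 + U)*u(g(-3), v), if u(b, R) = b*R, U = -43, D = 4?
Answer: 468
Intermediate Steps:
g(Q) = 3 + (4 + Q)²
u(b, R) = R*b
(4 + U)*u(g(-3), v) = (4 - 43)*(-3*(3 + (4 - 3)²)) = -(-117)*(3 + 1²) = -(-117)*(3 + 1) = -(-117)*4 = -39*(-12) = 468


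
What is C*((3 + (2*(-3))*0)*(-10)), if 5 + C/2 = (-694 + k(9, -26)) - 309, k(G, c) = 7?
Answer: 60060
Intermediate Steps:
C = -2002 (C = -10 + 2*((-694 + 7) - 309) = -10 + 2*(-687 - 309) = -10 + 2*(-996) = -10 - 1992 = -2002)
C*((3 + (2*(-3))*0)*(-10)) = -2002*(3 + (2*(-3))*0)*(-10) = -2002*(3 - 6*0)*(-10) = -2002*(3 + 0)*(-10) = -6006*(-10) = -2002*(-30) = 60060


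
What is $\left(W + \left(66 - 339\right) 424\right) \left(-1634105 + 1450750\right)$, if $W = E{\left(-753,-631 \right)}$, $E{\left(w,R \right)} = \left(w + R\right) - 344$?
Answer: $21540545400$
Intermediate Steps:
$E{\left(w,R \right)} = -344 + R + w$ ($E{\left(w,R \right)} = \left(R + w\right) - 344 = -344 + R + w$)
$W = -1728$ ($W = -344 - 631 - 753 = -1728$)
$\left(W + \left(66 - 339\right) 424\right) \left(-1634105 + 1450750\right) = \left(-1728 + \left(66 - 339\right) 424\right) \left(-1634105 + 1450750\right) = \left(-1728 - 115752\right) \left(-183355\right) = \left(-117480\right) \left(-183355\right) = 21540545400$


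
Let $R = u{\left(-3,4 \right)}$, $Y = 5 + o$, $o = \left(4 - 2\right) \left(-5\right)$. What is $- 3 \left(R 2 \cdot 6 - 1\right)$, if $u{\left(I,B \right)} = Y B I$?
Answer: $-2157$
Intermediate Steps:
$o = -10$ ($o = 2 \left(-5\right) = -10$)
$Y = -5$ ($Y = 5 - 10 = -5$)
$u{\left(I,B \right)} = - 5 B I$
$R = 60$ ($R = \left(-5\right) 4 \left(-3\right) = 60$)
$- 3 \left(R 2 \cdot 6 - 1\right) = - 3 \left(60 \cdot 2 \cdot 6 - 1\right) = - 3 \left(120 \cdot 6 - 1\right) = - 3 \left(720 - 1\right) = \left(-3\right) 719 = -2157$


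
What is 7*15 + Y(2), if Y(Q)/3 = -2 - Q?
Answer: 93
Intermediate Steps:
Y(Q) = -6 - 3*Q (Y(Q) = 3*(-2 - Q) = -6 - 3*Q)
7*15 + Y(2) = 7*15 + (-6 - 3*2) = 105 + (-6 - 6) = 105 - 12 = 93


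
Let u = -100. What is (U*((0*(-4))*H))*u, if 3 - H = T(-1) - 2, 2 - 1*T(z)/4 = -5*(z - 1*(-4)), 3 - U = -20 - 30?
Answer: 0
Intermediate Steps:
U = 53 (U = 3 - (-20 - 30) = 3 - 1*(-50) = 3 + 50 = 53)
T(z) = 88 + 20*z (T(z) = 8 - (-20)*(z - 1*(-4)) = 8 - (-20)*(z + 4) = 8 - (-20)*(4 + z) = 8 - 4*(-20 - 5*z) = 8 + (80 + 20*z) = 88 + 20*z)
H = -63 (H = 3 - ((88 + 20*(-1)) - 2) = 3 - ((88 - 20) - 2) = 3 - (68 - 2) = 3 - 1*66 = 3 - 66 = -63)
(U*((0*(-4))*H))*u = (53*((0*(-4))*(-63)))*(-100) = (53*(0*(-63)))*(-100) = (53*0)*(-100) = 0*(-100) = 0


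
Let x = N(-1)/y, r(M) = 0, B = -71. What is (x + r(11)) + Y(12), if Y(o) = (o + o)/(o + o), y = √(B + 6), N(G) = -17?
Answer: 1 + 17*I*√65/65 ≈ 1.0 + 2.1086*I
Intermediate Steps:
y = I*√65 (y = √(-71 + 6) = √(-65) = I*√65 ≈ 8.0623*I)
Y(o) = 1 (Y(o) = (2*o)/((2*o)) = (2*o)*(1/(2*o)) = 1)
x = 17*I*√65/65 (x = -17*(-I*√65/65) = -(-17)*I*√65/65 = 17*I*√65/65 ≈ 2.1086*I)
(x + r(11)) + Y(12) = (17*I*√65/65 + 0) + 1 = 17*I*√65/65 + 1 = 1 + 17*I*√65/65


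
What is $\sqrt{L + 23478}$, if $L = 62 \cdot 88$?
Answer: $\sqrt{28934} \approx 170.1$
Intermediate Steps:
$L = 5456$
$\sqrt{L + 23478} = \sqrt{5456 + 23478} = \sqrt{28934}$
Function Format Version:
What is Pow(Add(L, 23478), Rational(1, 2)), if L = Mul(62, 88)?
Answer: Pow(28934, Rational(1, 2)) ≈ 170.10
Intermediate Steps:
L = 5456
Pow(Add(L, 23478), Rational(1, 2)) = Pow(Add(5456, 23478), Rational(1, 2)) = Pow(28934, Rational(1, 2))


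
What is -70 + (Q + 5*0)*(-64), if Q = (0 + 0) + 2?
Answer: -198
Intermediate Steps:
Q = 2 (Q = 0 + 2 = 2)
-70 + (Q + 5*0)*(-64) = -70 + (2 + 5*0)*(-64) = -70 + (2 + 0)*(-64) = -70 + 2*(-64) = -70 - 128 = -198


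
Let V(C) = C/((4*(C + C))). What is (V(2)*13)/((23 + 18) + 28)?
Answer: 13/552 ≈ 0.023551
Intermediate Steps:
V(C) = ⅛ (V(C) = C/((4*(2*C))) = C/((8*C)) = C*(1/(8*C)) = ⅛)
(V(2)*13)/((23 + 18) + 28) = ((⅛)*13)/((23 + 18) + 28) = 13/(8*(41 + 28)) = (13/8)/69 = (13/8)*(1/69) = 13/552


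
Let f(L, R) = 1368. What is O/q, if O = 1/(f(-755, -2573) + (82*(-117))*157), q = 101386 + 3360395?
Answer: -1/5209599609090 ≈ -1.9195e-13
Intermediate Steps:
q = 3461781
O = -1/1504890 (O = 1/(1368 + (82*(-117))*157) = 1/(1368 - 9594*157) = 1/(1368 - 1506258) = 1/(-1504890) = -1/1504890 ≈ -6.6450e-7)
O/q = -1/1504890/3461781 = -1/1504890*1/3461781 = -1/5209599609090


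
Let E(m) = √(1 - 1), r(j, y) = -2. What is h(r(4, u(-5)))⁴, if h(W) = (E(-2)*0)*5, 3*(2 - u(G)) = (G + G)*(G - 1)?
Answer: 0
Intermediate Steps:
u(G) = 2 - 2*G*(-1 + G)/3 (u(G) = 2 - (G + G)*(G - 1)/3 = 2 - 2*G*(-1 + G)/3)
E(m) = 0 (E(m) = √0 = 0)
h(W) = 0 (h(W) = (0*0)*5 = 0*5 = 0)
h(r(4, u(-5)))⁴ = 0⁴ = 0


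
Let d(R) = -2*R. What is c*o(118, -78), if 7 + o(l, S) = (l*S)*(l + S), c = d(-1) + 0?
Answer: -736334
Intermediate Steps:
c = 2 (c = -2*(-1) + 0 = 2 + 0 = 2)
o(l, S) = -7 + S*l*(S + l) (o(l, S) = -7 + (l*S)*(l + S) = -7 + (S*l)*(S + l) = -7 + S*l*(S + l))
c*o(118, -78) = 2*(-7 - 78*118² + 118*(-78)²) = 2*(-7 - 78*13924 + 118*6084) = 2*(-7 - 1086072 + 717912) = 2*(-368167) = -736334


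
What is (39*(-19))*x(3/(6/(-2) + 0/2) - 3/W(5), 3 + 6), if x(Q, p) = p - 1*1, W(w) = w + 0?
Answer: -5928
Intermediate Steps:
W(w) = w
x(Q, p) = -1 + p (x(Q, p) = p - 1 = -1 + p)
(39*(-19))*x(3/(6/(-2) + 0/2) - 3/W(5), 3 + 6) = (39*(-19))*(-1 + (3 + 6)) = -741*(-1 + 9) = -741*8 = -5928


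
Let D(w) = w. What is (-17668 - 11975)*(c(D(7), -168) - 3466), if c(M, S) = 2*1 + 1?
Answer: 102653709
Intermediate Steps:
c(M, S) = 3 (c(M, S) = 2 + 1 = 3)
(-17668 - 11975)*(c(D(7), -168) - 3466) = (-17668 - 11975)*(3 - 3466) = -29643*(-3463) = 102653709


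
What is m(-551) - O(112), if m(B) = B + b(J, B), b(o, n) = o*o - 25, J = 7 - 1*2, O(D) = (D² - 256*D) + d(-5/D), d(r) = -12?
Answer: 15589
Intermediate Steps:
O(D) = -12 + D² - 256*D (O(D) = (D² - 256*D) - 12 = -12 + D² - 256*D)
J = 5 (J = 7 - 2 = 5)
b(o, n) = -25 + o² (b(o, n) = o² - 25 = -25 + o²)
m(B) = B (m(B) = B + (-25 + 5²) = B + (-25 + 25) = B + 0 = B)
m(-551) - O(112) = -551 - (-12 + 112² - 256*112) = -551 - (-12 + 12544 - 28672) = -551 - 1*(-16140) = -551 + 16140 = 15589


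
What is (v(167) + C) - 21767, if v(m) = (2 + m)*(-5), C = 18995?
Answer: -3617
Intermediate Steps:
v(m) = -10 - 5*m
(v(167) + C) - 21767 = ((-10 - 5*167) + 18995) - 21767 = ((-10 - 835) + 18995) - 21767 = (-845 + 18995) - 21767 = 18150 - 21767 = -3617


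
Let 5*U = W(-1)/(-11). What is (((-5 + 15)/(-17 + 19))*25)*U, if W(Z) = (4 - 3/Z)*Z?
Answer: 175/11 ≈ 15.909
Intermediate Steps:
W(Z) = Z*(4 - 3/Z)
U = 7/55 (U = ((-3 + 4*(-1))/(-11))/5 = ((-3 - 4)*(-1/11))/5 = (-7*(-1/11))/5 = (⅕)*(7/11) = 7/55 ≈ 0.12727)
(((-5 + 15)/(-17 + 19))*25)*U = (((-5 + 15)/(-17 + 19))*25)*(7/55) = ((10/2)*25)*(7/55) = ((10*(½))*25)*(7/55) = (5*25)*(7/55) = 125*(7/55) = 175/11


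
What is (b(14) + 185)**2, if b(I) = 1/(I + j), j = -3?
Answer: 4145296/121 ≈ 34259.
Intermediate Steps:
b(I) = 1/(-3 + I) (b(I) = 1/(I - 3) = 1/(-3 + I))
(b(14) + 185)**2 = (1/(-3 + 14) + 185)**2 = (1/11 + 185)**2 = (2036/11)**2 = 4145296/121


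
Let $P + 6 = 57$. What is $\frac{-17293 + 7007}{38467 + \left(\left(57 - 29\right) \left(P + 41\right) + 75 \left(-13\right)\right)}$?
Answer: $- \frac{5143}{20034} \approx -0.25671$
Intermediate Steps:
$P = 51$ ($P = -6 + 57 = 51$)
$\frac{-17293 + 7007}{38467 + \left(\left(57 - 29\right) \left(P + 41\right) + 75 \left(-13\right)\right)} = \frac{-17293 + 7007}{38467 + \left(\left(57 - 29\right) \left(51 + 41\right) + 75 \left(-13\right)\right)} = - \frac{10286}{38467 + \left(28 \cdot 92 - 975\right)} = - \frac{10286}{38467 + \left(2576 - 975\right)} = - \frac{10286}{38467 + 1601} = - \frac{10286}{40068} = \left(-10286\right) \frac{1}{40068} = - \frac{5143}{20034}$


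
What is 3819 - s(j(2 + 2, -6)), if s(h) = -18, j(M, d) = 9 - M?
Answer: 3837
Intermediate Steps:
3819 - s(j(2 + 2, -6)) = 3819 - 1*(-18) = 3819 + 18 = 3837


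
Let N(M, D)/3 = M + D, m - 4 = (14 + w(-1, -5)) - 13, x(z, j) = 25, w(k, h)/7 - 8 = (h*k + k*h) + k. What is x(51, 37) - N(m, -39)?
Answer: -230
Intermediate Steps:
w(k, h) = 56 + 7*k + 14*h*k (w(k, h) = 56 + 7*((h*k + k*h) + k) = 56 + 7*((h*k + h*k) + k) = 56 + 7*(2*h*k + k) = 56 + 7*(k + 2*h*k) = 56 + (7*k + 14*h*k) = 56 + 7*k + 14*h*k)
m = 124 (m = 4 + ((14 + (56 + 7*(-1) + 14*(-5)*(-1))) - 13) = 4 + ((14 + (56 - 7 + 70)) - 13) = 4 + ((14 + 119) - 13) = 4 + (133 - 13) = 4 + 120 = 124)
N(M, D) = 3*D + 3*M (N(M, D) = 3*(M + D) = 3*(D + M) = 3*D + 3*M)
x(51, 37) - N(m, -39) = 25 - (3*(-39) + 3*124) = 25 - (-117 + 372) = 25 - 1*255 = 25 - 255 = -230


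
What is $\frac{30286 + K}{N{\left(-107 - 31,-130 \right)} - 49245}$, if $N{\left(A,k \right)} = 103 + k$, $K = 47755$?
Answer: $- \frac{78041}{49272} \approx -1.5839$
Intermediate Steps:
$\frac{30286 + K}{N{\left(-107 - 31,-130 \right)} - 49245} = \frac{30286 + 47755}{\left(103 - 130\right) - 49245} = \frac{78041}{-27 - 49245} = \frac{78041}{-49272} = 78041 \left(- \frac{1}{49272}\right) = - \frac{78041}{49272}$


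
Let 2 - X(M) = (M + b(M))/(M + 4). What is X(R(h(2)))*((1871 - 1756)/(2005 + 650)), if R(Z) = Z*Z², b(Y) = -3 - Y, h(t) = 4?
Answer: 3197/36108 ≈ 0.088540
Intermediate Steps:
R(Z) = Z³
X(M) = 2 + 3/(4 + M) (X(M) = 2 - (M + (-3 - M))/(M + 4) = 2 - (-3)/(4 + M) = 2 + 3/(4 + M))
X(R(h(2)))*((1871 - 1756)/(2005 + 650)) = ((11 + 2*4³)/(4 + 4³))*((1871 - 1756)/(2005 + 650)) = ((11 + 2*64)/(4 + 64))*(115/2655) = ((11 + 128)/68)*(115*(1/2655)) = ((1/68)*139)*(23/531) = (139/68)*(23/531) = 3197/36108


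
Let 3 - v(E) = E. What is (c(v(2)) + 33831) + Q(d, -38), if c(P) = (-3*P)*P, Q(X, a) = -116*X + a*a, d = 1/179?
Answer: 6313572/179 ≈ 35271.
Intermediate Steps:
d = 1/179 ≈ 0.0055866
v(E) = 3 - E
Q(X, a) = a**2 - 116*X (Q(X, a) = -116*X + a**2 = a**2 - 116*X)
c(P) = -3*P**2
(c(v(2)) + 33831) + Q(d, -38) = (-3*(3 - 1*2)**2 + 33831) + ((-38)**2 - 116*1/179) = (-3*(3 - 2)**2 + 33831) + (1444 - 116/179) = (-3*1**2 + 33831) + 258360/179 = (-3*1 + 33831) + 258360/179 = (-3 + 33831) + 258360/179 = 33828 + 258360/179 = 6313572/179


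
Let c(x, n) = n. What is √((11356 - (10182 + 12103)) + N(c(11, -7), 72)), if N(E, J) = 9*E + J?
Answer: 2*I*√2730 ≈ 104.5*I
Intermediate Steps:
N(E, J) = J + 9*E
√((11356 - (10182 + 12103)) + N(c(11, -7), 72)) = √((11356 - (10182 + 12103)) + (72 + 9*(-7))) = √((11356 - 1*22285) + (72 - 63)) = √((11356 - 22285) + 9) = √(-10929 + 9) = √(-10920) = 2*I*√2730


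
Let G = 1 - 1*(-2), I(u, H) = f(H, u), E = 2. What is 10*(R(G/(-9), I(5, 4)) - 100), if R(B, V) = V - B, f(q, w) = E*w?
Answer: -2690/3 ≈ -896.67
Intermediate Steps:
f(q, w) = 2*w
I(u, H) = 2*u
G = 3 (G = 1 + 2 = 3)
10*(R(G/(-9), I(5, 4)) - 100) = 10*((2*5 - 3/(-9)) - 100) = 10*((10 - 3*(-1)/9) - 100) = 10*((10 - 1*(-1/3)) - 100) = 10*((10 + 1/3) - 100) = 10*(31/3 - 100) = 10*(-269/3) = -2690/3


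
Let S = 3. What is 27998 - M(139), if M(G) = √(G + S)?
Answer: 27998 - √142 ≈ 27986.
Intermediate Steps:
M(G) = √(3 + G) (M(G) = √(G + 3) = √(3 + G))
27998 - M(139) = 27998 - √(3 + 139) = 27998 - √142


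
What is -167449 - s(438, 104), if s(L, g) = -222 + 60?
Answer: -167287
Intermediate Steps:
s(L, g) = -162
-167449 - s(438, 104) = -167449 - 1*(-162) = -167449 + 162 = -167287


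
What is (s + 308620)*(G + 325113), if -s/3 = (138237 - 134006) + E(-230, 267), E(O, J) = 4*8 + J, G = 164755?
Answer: 144525756040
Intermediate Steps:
E(O, J) = 32 + J
s = -13590 (s = -3*((138237 - 134006) + (32 + 267)) = -3*(4231 + 299) = -3*4530 = -13590)
(s + 308620)*(G + 325113) = (-13590 + 308620)*(164755 + 325113) = 295030*489868 = 144525756040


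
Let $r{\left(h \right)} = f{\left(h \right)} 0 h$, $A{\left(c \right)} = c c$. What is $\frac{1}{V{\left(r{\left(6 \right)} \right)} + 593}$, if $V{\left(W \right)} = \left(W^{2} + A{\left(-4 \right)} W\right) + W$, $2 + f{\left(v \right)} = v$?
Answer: $\frac{1}{593} \approx 0.0016863$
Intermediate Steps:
$A{\left(c \right)} = c^{2}$
$f{\left(v \right)} = -2 + v$
$r{\left(h \right)} = 0$ ($r{\left(h \right)} = \left(-2 + h\right) 0 h = 0 h = 0$)
$V{\left(W \right)} = W^{2} + 17 W$ ($V{\left(W \right)} = \left(W^{2} + \left(-4\right)^{2} W\right) + W = \left(W^{2} + 16 W\right) + W = W^{2} + 17 W$)
$\frac{1}{V{\left(r{\left(6 \right)} \right)} + 593} = \frac{1}{0 \left(17 + 0\right) + 593} = \frac{1}{0 \cdot 17 + 593} = \frac{1}{0 + 593} = \frac{1}{593}$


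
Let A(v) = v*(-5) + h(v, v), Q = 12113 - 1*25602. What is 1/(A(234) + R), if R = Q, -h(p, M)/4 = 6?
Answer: -1/14683 ≈ -6.8106e-5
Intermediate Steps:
h(p, M) = -24 (h(p, M) = -4*6 = -24)
Q = -13489 (Q = 12113 - 25602 = -13489)
A(v) = -24 - 5*v (A(v) = v*(-5) - 24 = -5*v - 24 = -24 - 5*v)
R = -13489
1/(A(234) + R) = 1/((-24 - 5*234) - 13489) = 1/((-24 - 1170) - 13489) = 1/(-1194 - 13489) = 1/(-14683) = -1/14683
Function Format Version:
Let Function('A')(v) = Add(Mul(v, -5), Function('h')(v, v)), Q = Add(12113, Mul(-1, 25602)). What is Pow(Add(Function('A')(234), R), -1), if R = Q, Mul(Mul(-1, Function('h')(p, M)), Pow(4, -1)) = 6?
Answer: Rational(-1, 14683) ≈ -6.8106e-5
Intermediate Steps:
Function('h')(p, M) = -24 (Function('h')(p, M) = Mul(-4, 6) = -24)
Q = -13489 (Q = Add(12113, -25602) = -13489)
Function('A')(v) = Add(-24, Mul(-5, v)) (Function('A')(v) = Add(Mul(v, -5), -24) = Add(Mul(-5, v), -24) = Add(-24, Mul(-5, v)))
R = -13489
Pow(Add(Function('A')(234), R), -1) = Pow(Add(Add(-24, Mul(-5, 234)), -13489), -1) = Pow(Add(Add(-24, -1170), -13489), -1) = Pow(Add(-1194, -13489), -1) = Pow(-14683, -1) = Rational(-1, 14683)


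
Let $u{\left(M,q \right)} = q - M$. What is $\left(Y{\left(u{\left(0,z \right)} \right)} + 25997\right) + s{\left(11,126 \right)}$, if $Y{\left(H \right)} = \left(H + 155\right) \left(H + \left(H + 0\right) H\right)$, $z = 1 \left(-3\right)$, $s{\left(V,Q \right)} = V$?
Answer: $26920$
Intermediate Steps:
$z = -3$
$Y{\left(H \right)} = \left(155 + H\right) \left(H + H^{2}\right)$ ($Y{\left(H \right)} = \left(155 + H\right) \left(H + H H\right) = \left(155 + H\right) \left(H + H^{2}\right)$)
$\left(Y{\left(u{\left(0,z \right)} \right)} + 25997\right) + s{\left(11,126 \right)} = \left(\left(-3 - 0\right) \left(155 + \left(-3 - 0\right)^{2} + 156 \left(-3 - 0\right)\right) + 25997\right) + 11 = \left(\left(-3 + 0\right) \left(155 + \left(-3 + 0\right)^{2} + 156 \left(-3 + 0\right)\right) + 25997\right) + 11 = \left(- 3 \left(155 + \left(-3\right)^{2} + 156 \left(-3\right)\right) + 25997\right) + 11 = \left(- 3 \left(155 + 9 - 468\right) + 25997\right) + 11 = \left(\left(-3\right) \left(-304\right) + 25997\right) + 11 = \left(912 + 25997\right) + 11 = 26909 + 11 = 26920$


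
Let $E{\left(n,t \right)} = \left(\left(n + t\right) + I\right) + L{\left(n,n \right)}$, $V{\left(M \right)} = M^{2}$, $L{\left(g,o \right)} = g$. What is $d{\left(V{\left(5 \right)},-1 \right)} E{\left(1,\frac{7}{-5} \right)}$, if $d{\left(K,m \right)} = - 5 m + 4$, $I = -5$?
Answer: $- \frac{198}{5} \approx -39.6$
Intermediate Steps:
$d{\left(K,m \right)} = 4 - 5 m$
$E{\left(n,t \right)} = -5 + t + 2 n$ ($E{\left(n,t \right)} = \left(\left(n + t\right) - 5\right) + n = \left(-5 + n + t\right) + n = -5 + t + 2 n$)
$d{\left(V{\left(5 \right)},-1 \right)} E{\left(1,\frac{7}{-5} \right)} = \left(4 - -5\right) \left(-5 + \frac{7}{-5} + 2 \cdot 1\right) = \left(4 + 5\right) \left(-5 + 7 \left(- \frac{1}{5}\right) + 2\right) = 9 \left(-5 - \frac{7}{5} + 2\right) = 9 \left(- \frac{22}{5}\right) = - \frac{198}{5}$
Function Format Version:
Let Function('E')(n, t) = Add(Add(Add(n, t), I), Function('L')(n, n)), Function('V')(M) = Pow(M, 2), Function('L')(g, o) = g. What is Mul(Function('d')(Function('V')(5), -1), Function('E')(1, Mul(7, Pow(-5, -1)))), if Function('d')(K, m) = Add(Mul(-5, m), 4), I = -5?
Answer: Rational(-198, 5) ≈ -39.600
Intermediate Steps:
Function('d')(K, m) = Add(4, Mul(-5, m))
Function('E')(n, t) = Add(-5, t, Mul(2, n)) (Function('E')(n, t) = Add(Add(Add(n, t), -5), n) = Add(Add(-5, n, t), n) = Add(-5, t, Mul(2, n)))
Mul(Function('d')(Function('V')(5), -1), Function('E')(1, Mul(7, Pow(-5, -1)))) = Mul(Add(4, Mul(-5, -1)), Add(-5, Mul(7, Pow(-5, -1)), Mul(2, 1))) = Mul(Add(4, 5), Add(-5, Mul(7, Rational(-1, 5)), 2)) = Mul(9, Add(-5, Rational(-7, 5), 2)) = Mul(9, Rational(-22, 5)) = Rational(-198, 5)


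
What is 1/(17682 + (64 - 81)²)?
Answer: 1/17971 ≈ 5.5645e-5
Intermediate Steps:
1/(17682 + (64 - 81)²) = 1/(17682 + (-17)²) = 1/(17682 + 289) = 1/17971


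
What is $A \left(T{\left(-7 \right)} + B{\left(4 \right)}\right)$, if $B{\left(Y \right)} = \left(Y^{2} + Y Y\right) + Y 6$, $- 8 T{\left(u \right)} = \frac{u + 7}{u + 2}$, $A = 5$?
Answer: $280$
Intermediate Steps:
$T{\left(u \right)} = - \frac{7 + u}{8 \left(2 + u\right)}$ ($T{\left(u \right)} = - \frac{\left(u + 7\right) \frac{1}{u + 2}}{8} = - \frac{\left(7 + u\right) \frac{1}{2 + u}}{8} = - \frac{\frac{1}{2 + u} \left(7 + u\right)}{8} = - \frac{7 + u}{8 \left(2 + u\right)}$)
$B{\left(Y \right)} = 2 Y^{2} + 6 Y$ ($B{\left(Y \right)} = \left(Y^{2} + Y^{2}\right) + 6 Y = 2 Y^{2} + 6 Y$)
$A \left(T{\left(-7 \right)} + B{\left(4 \right)}\right) = 5 \left(\frac{-7 - -7}{8 \left(2 - 7\right)} + 2 \cdot 4 \left(3 + 4\right)\right) = 5 \left(\frac{-7 + 7}{8 \left(-5\right)} + 2 \cdot 4 \cdot 7\right) = 5 \left(\frac{1}{8} \left(- \frac{1}{5}\right) 0 + 56\right) = 5 \left(0 + 56\right) = 5 \cdot 56 = 280$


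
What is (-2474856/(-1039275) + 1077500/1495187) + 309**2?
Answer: 16485971746944333/172656718825 ≈ 95484.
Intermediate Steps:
(-2474856/(-1039275) + 1077500/1495187) + 309**2 = (-2474856*(-1/1039275) + 1077500*(1/1495187)) + 95481 = (274984/115475 + 1077500/1495187) + 95481 = 535576814508/172656718825 + 95481 = 16485971746944333/172656718825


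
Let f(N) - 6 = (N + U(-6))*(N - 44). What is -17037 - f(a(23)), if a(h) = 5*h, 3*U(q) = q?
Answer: -25066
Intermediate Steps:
U(q) = q/3
f(N) = 6 + (-44 + N)*(-2 + N) (f(N) = 6 + (N + (1/3)*(-6))*(N - 44) = 6 + (N - 2)*(-44 + N) = 6 + (-2 + N)*(-44 + N) = 6 + (-44 + N)*(-2 + N))
-17037 - f(a(23)) = -17037 - (94 + (5*23)**2 - 230*23) = -17037 - (94 + 115**2 - 46*115) = -17037 - (94 + 13225 - 5290) = -17037 - 1*8029 = -17037 - 8029 = -25066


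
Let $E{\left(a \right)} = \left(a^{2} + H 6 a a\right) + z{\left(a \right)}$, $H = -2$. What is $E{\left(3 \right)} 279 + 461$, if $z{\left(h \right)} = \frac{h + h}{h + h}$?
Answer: $-26881$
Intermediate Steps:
$z{\left(h \right)} = 1$ ($z{\left(h \right)} = \frac{2 h}{2 h} = 2 h \frac{1}{2 h} = 1$)
$E{\left(a \right)} = 1 - 11 a^{2}$ ($E{\left(a \right)} = \left(a^{2} + \left(-2\right) 6 a a\right) + 1 = \left(a^{2} + - 12 a a\right) + 1 = \left(a^{2} - 12 a^{2}\right) + 1 = - 11 a^{2} + 1 = 1 - 11 a^{2}$)
$E{\left(3 \right)} 279 + 461 = \left(1 - 11 \cdot 3^{2}\right) 279 + 461 = \left(1 - 99\right) 279 + 461 = \left(-98\right) 279 + 461 = -27342 + 461 = -26881$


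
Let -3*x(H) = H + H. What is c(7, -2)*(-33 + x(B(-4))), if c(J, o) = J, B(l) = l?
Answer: -637/3 ≈ -212.33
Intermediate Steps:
x(H) = -2*H/3 (x(H) = -(H + H)/3 = -2*H/3)
c(7, -2)*(-33 + x(B(-4))) = 7*(-33 - 2/3*(-4)) = 7*(-33 + 8/3) = 7*(-91/3) = -637/3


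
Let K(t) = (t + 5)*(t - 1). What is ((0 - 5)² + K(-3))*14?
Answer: 238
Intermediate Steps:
K(t) = (-1 + t)*(5 + t) (K(t) = (5 + t)*(-1 + t) = (-1 + t)*(5 + t))
((0 - 5)² + K(-3))*14 = ((0 - 5)² + (-5 + (-3)² + 4*(-3)))*14 = ((-5)² + (-5 + 9 - 12))*14 = (25 - 8)*14 = 17*14 = 238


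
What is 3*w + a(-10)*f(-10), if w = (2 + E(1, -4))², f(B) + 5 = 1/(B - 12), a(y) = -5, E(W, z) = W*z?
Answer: 819/22 ≈ 37.227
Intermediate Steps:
f(B) = -5 + 1/(-12 + B) (f(B) = -5 + 1/(B - 12) = -5 + 1/(-12 + B))
w = 4 (w = (2 + 1*(-4))² = (2 - 4)² = (-2)² = 4)
3*w + a(-10)*f(-10) = 3*4 - 5*(61 - 5*(-10))/(-12 - 10) = 12 - 5*(61 + 50)/(-22) = 12 - (-5)*111/22 = 12 - 5*(-111/22) = 12 + 555/22 = 819/22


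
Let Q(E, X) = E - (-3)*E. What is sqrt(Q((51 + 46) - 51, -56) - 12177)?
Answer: I*sqrt(11993) ≈ 109.51*I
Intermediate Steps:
Q(E, X) = 4*E (Q(E, X) = E + 3*E = 4*E)
sqrt(Q((51 + 46) - 51, -56) - 12177) = sqrt(4*((51 + 46) - 51) - 12177) = sqrt(4*(97 - 51) - 12177) = sqrt(4*46 - 12177) = sqrt(184 - 12177) = sqrt(-11993) = I*sqrt(11993)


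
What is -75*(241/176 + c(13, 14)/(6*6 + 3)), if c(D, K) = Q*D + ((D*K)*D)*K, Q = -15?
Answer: -11163275/176 ≈ -63428.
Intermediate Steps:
c(D, K) = -15*D + D²*K² (c(D, K) = -15*D + ((D*K)*D)*K = -15*D + (K*D²)*K = -15*D + D²*K²)
-75*(241/176 + c(13, 14)/(6*6 + 3)) = -75*(241/176 + (13*(-15 + 13*14²))/(6*6 + 3)) = -75*(241*(1/176) + (13*(-15 + 13*196))/(36 + 3)) = -75*(241/176 + (13*(-15 + 2548))/39) = -75*(241/176 + (13*2533)*(1/39)) = -75*(241/176 + 32929*(1/39)) = -75*(241/176 + 2533/3) = -75*446531/528 = -11163275/176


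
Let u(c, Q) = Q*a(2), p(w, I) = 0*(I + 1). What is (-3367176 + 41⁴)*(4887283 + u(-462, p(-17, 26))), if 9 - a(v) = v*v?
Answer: -2646048325445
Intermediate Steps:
a(v) = 9 - v² (a(v) = 9 - v*v = 9 - v²)
p(w, I) = 0 (p(w, I) = 0*(1 + I) = 0)
u(c, Q) = 5*Q (u(c, Q) = Q*(9 - 1*2²) = Q*(9 - 1*4) = Q*(9 - 4) = Q*5 = 5*Q)
(-3367176 + 41⁴)*(4887283 + u(-462, p(-17, 26))) = (-3367176 + 41⁴)*(4887283 + 5*0) = (-3367176 + 2825761)*(4887283 + 0) = -541415*4887283 = -2646048325445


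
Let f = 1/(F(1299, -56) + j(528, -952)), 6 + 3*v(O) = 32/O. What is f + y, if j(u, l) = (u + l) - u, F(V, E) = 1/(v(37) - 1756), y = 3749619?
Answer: 696458068725131/185741023 ≈ 3.7496e+6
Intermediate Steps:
v(O) = -2 + 32/(3*O) (v(O) = -2 + (32/O)/3 = -2 + 32/(3*O))
F(V, E) = -111/195106 (F(V, E) = 1/((-2 + (32/3)/37) - 1756) = 1/((-2 + (32/3)*(1/37)) - 1756) = 1/((-2 + 32/111) - 1756) = 1/(-190/111 - 1756) = 1/(-195106/111) = -111/195106)
j(u, l) = l (j(u, l) = (l + u) - u = l)
f = -195106/185741023 (f = 1/(-111/195106 - 952) = 1/(-185741023/195106) = -195106/185741023 ≈ -0.0010504)
f + y = -195106/185741023 + 3749619 = 696458068725131/185741023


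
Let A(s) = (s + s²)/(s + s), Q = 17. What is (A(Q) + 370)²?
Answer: 143641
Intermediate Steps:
A(s) = (s + s²)/(2*s) (A(s) = (s + s²)/((2*s)) = (s + s²)*(1/(2*s)) = (s + s²)/(2*s))
(A(Q) + 370)² = ((½ + (½)*17) + 370)² = ((½ + 17/2) + 370)² = (9 + 370)² = 379² = 143641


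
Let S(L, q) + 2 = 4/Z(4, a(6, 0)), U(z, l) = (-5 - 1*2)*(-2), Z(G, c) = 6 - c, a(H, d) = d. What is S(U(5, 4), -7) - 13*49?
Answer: -1915/3 ≈ -638.33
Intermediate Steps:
U(z, l) = 14 (U(z, l) = (-5 - 2)*(-2) = -7*(-2) = 14)
S(L, q) = -4/3 (S(L, q) = -2 + 4/(6 - 1*0) = -2 + 4/(6 + 0) = -2 + 4/6 = -2 + 4*(⅙) = -2 + ⅔ = -4/3)
S(U(5, 4), -7) - 13*49 = -4/3 - 13*49 = -4/3 - 637 = -1915/3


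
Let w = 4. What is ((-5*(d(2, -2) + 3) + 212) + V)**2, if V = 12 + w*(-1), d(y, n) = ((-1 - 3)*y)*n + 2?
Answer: 13225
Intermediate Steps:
d(y, n) = 2 - 4*n*y (d(y, n) = (-4*y)*n + 2 = -4*n*y + 2 = 2 - 4*n*y)
V = 8 (V = 12 + 4*(-1) = 12 - 4 = 8)
((-5*(d(2, -2) + 3) + 212) + V)**2 = ((-5*((2 - 4*(-2)*2) + 3) + 212) + 8)**2 = ((-5*((2 + 16) + 3) + 212) + 8)**2 = ((-5*(18 + 3) + 212) + 8)**2 = ((-5*21 + 212) + 8)**2 = ((-105 + 212) + 8)**2 = (107 + 8)**2 = 115**2 = 13225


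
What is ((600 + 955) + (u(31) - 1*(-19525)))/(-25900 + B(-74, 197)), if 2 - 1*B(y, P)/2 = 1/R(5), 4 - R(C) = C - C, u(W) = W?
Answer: -42222/51793 ≈ -0.81521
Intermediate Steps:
R(C) = 4 (R(C) = 4 - (C - C) = 4 - 1*0 = 4 + 0 = 4)
B(y, P) = 7/2 (B(y, P) = 4 - 2/4 = 4 - 2*¼ = 4 - ½ = 7/2)
((600 + 955) + (u(31) - 1*(-19525)))/(-25900 + B(-74, 197)) = ((600 + 955) + (31 - 1*(-19525)))/(-25900 + 7/2) = (1555 + (31 + 19525))/(-51793/2) = (1555 + 19556)*(-2/51793) = 21111*(-2/51793) = -42222/51793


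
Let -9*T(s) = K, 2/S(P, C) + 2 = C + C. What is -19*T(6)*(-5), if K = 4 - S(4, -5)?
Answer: -2375/54 ≈ -43.982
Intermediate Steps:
S(P, C) = 2/(-2 + 2*C) (S(P, C) = 2/(-2 + (C + C)) = 2/(-2 + 2*C))
K = 25/6 (K = 4 - 1/(-1 - 5) = 4 - 1/(-6) = 4 - 1*(-1/6) = 4 + 1/6 = 25/6 ≈ 4.1667)
T(s) = -25/54 (T(s) = -1/9*25/6 = -25/54)
-19*T(6)*(-5) = -19*(-25/54)*(-5) = (475/54)*(-5) = -2375/54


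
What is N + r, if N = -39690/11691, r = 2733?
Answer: 1181919/433 ≈ 2729.6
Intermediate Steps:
N = -1470/433 (N = -39690*1/11691 = -1470/433 ≈ -3.3949)
N + r = -1470/433 + 2733 = 1181919/433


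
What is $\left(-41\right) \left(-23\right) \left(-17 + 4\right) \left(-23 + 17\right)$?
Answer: $73554$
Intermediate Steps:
$\left(-41\right) \left(-23\right) \left(-17 + 4\right) \left(-23 + 17\right) = 943 \left(\left(-13\right) \left(-6\right)\right) = 943 \cdot 78 = 73554$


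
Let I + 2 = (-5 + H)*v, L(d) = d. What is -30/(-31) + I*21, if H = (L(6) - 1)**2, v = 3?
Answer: 37788/31 ≈ 1219.0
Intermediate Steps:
H = 25 (H = (6 - 1)**2 = 5**2 = 25)
I = 58 (I = -2 + (-5 + 25)*3 = -2 + 20*3 = -2 + 60 = 58)
-30/(-31) + I*21 = -30/(-31) + 58*21 = -30*(-1/31) + 1218 = 30/31 + 1218 = 37788/31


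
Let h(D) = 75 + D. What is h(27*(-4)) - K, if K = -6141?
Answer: 6108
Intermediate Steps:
h(27*(-4)) - K = (75 + 27*(-4)) - 1*(-6141) = (75 - 108) + 6141 = -33 + 6141 = 6108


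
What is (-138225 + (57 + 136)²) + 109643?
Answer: 8667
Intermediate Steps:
(-138225 + (57 + 136)²) + 109643 = (-138225 + 193²) + 109643 = (-138225 + 37249) + 109643 = -100976 + 109643 = 8667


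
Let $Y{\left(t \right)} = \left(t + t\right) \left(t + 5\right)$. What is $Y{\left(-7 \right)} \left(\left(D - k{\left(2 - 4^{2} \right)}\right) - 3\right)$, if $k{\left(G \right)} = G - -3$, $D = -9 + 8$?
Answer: $196$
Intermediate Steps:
$D = -1$
$k{\left(G \right)} = 3 + G$ ($k{\left(G \right)} = G + 3 = 3 + G$)
$Y{\left(t \right)} = 2 t \left(5 + t\right)$
$Y{\left(-7 \right)} \left(\left(D - k{\left(2 - 4^{2} \right)}\right) - 3\right) = 2 \left(-7\right) \left(5 - 7\right) \left(\left(-1 - \left(3 + \left(2 - 4^{2}\right)\right)\right) - 3\right) = 2 \left(-7\right) \left(-2\right) \left(\left(-1 - \left(3 + \left(2 - 16\right)\right)\right) - 3\right) = 28 \left(\left(-1 - \left(3 + \left(2 - 16\right)\right)\right) - 3\right) = 28 \left(\left(-1 - \left(3 - 14\right)\right) - 3\right) = 28 \left(\left(-1 - -11\right) - 3\right) = 28 \left(\left(-1 + 11\right) - 3\right) = 28 \left(10 - 3\right) = 28 \cdot 7 = 196$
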